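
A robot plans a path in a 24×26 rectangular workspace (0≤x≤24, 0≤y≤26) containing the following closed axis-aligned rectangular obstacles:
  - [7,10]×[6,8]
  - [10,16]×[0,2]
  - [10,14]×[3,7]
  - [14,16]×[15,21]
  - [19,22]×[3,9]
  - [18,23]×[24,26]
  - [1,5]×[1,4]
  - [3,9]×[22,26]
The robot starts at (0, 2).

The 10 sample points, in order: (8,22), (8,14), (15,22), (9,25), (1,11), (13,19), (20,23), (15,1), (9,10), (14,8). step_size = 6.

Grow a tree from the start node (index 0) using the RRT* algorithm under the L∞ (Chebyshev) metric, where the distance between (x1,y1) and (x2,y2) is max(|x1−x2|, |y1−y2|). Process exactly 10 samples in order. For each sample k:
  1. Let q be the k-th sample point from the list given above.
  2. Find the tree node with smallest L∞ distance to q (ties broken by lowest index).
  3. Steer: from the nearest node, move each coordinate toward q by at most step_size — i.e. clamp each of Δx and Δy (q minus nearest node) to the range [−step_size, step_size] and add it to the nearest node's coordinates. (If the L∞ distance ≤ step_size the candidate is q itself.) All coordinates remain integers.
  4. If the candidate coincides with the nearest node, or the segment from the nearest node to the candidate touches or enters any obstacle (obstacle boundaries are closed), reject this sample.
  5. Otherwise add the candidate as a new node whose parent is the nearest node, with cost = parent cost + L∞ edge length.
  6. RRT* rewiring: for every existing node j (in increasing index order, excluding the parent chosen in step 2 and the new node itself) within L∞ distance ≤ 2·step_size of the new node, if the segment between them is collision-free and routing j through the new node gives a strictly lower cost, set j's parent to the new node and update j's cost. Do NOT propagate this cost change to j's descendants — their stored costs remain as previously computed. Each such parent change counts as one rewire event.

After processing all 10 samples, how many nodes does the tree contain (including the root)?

1. q=(8,22) nearest=0 d=20 new=(6,8) → blocked by [1,5]×[1,4], reject
2. q=(8,14) nearest=0 d=12 new=(6,8) → blocked by [1,5]×[1,4], reject
3. q=(15,22) nearest=0 d=20 new=(6,8) → blocked by [1,5]×[1,4], reject
4. q=(9,25) nearest=0 d=23 new=(6,8) → blocked by [1,5]×[1,4], reject
5. q=(1,11) nearest=0 d=9 new=(1,8) → add node 1 parent=0 cost=6
6. q=(13,19) nearest=1 d=12 new=(7,14) → add node 2 parent=1 cost=12
7. q=(20,23) nearest=2 d=13 new=(13,20) → add node 3 parent=2 cost=18
8. q=(15,1) nearest=2 d=13 new=(13,8) → add node 4 parent=2 cost=18
9. q=(9,10) nearest=2 d=4 new=(9,10) → add node 5 parent=2 cost=16
10. q=(14,8) nearest=4 d=1 new=(14,8) → add node 6 parent=4 cost=19

Node count: 7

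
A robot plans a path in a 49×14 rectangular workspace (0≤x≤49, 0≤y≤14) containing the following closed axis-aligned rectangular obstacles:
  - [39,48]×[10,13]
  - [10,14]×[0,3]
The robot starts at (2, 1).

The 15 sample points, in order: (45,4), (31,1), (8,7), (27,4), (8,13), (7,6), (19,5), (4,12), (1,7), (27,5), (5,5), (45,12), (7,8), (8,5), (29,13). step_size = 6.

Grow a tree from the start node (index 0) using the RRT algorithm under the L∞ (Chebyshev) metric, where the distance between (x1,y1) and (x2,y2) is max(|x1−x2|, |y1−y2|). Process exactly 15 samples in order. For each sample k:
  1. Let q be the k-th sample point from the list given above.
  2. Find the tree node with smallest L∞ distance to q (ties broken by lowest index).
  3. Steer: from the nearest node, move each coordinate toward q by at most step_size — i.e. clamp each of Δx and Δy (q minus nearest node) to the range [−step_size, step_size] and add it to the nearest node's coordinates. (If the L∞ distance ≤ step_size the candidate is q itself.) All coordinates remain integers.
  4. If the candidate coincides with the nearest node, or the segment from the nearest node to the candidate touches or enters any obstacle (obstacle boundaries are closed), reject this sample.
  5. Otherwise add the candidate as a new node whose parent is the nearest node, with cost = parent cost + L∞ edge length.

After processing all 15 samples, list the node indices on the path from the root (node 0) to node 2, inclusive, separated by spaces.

Path: 0 1 2

1. q=(45,4) nearest=0 d=43 new=(8,4) → add node 1 parent=0 cost=6
2. q=(31,1) nearest=1 d=23 new=(14,1) → blocked by [10,14]×[0,3], reject
3. q=(8,7) nearest=1 d=3 new=(8,7) → add node 2 parent=1 cost=9
4. q=(27,4) nearest=1 d=19 new=(14,4) → add node 3 parent=1 cost=12
5. q=(8,13) nearest=2 d=6 new=(8,13) → add node 4 parent=2 cost=15
6. q=(7,6) nearest=2 d=1 new=(7,6) → add node 5 parent=2 cost=10
7. q=(19,5) nearest=3 d=5 new=(19,5) → add node 6 parent=3 cost=17
8. q=(4,12) nearest=4 d=4 new=(4,12) → add node 7 parent=4 cost=19
9. q=(1,7) nearest=7 d=5 new=(1,7) → add node 8 parent=7 cost=24
10. q=(27,5) nearest=6 d=8 new=(25,5) → add node 9 parent=6 cost=23
11. q=(5,5) nearest=5 d=2 new=(5,5) → add node 10 parent=5 cost=12
12. q=(45,12) nearest=9 d=20 new=(31,11) → add node 11 parent=9 cost=29
13. q=(7,8) nearest=2 d=1 new=(7,8) → add node 12 parent=2 cost=10
14. q=(8,5) nearest=1 d=1 new=(8,5) → add node 13 parent=1 cost=7
15. q=(29,13) nearest=11 d=2 new=(29,13) → add node 14 parent=11 cost=31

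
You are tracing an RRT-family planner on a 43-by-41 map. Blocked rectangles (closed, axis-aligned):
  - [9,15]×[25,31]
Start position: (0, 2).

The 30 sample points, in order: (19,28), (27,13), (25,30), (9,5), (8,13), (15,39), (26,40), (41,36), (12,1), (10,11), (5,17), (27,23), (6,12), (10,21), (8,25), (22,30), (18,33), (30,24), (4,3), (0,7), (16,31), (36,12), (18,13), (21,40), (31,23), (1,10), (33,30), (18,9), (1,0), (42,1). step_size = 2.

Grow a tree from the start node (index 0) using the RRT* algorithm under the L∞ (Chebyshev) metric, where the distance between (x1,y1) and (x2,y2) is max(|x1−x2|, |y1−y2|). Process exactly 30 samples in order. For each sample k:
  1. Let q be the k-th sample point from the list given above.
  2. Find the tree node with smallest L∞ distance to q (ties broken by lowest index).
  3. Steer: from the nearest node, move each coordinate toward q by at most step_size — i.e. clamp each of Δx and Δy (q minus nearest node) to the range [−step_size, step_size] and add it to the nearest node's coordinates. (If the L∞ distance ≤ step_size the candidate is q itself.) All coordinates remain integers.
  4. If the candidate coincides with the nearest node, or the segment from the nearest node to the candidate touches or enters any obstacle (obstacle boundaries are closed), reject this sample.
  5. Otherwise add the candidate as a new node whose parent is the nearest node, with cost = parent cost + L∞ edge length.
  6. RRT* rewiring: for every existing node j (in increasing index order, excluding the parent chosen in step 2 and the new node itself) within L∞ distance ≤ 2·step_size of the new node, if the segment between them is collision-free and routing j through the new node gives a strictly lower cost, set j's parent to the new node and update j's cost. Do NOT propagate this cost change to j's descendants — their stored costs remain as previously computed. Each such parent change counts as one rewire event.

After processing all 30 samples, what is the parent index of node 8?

Parent of node 8: 7

1. q=(19,28) nearest=0 d=26 new=(2,4) → add node 1 parent=0 cost=2
2. q=(27,13) nearest=1 d=25 new=(4,6) → add node 2 parent=1 cost=4
3. q=(25,30) nearest=2 d=24 new=(6,8) → add node 3 parent=2 cost=6
4. q=(9,5) nearest=3 d=3 new=(8,6) → add node 4 parent=3 cost=8
5. q=(8,13) nearest=3 d=5 new=(8,10) → add node 5 parent=3 cost=8
6. q=(15,39) nearest=5 d=29 new=(10,12) → add node 6 parent=5 cost=10
7. q=(26,40) nearest=6 d=28 new=(12,14) → add node 7 parent=6 cost=12
8. q=(41,36) nearest=7 d=29 new=(14,16) → add node 8 parent=7 cost=14
9. q=(12,1) nearest=4 d=5 new=(10,4) → add node 9 parent=4 cost=10
10. q=(10,11) nearest=6 d=1 new=(10,11) → add node 10 parent=6 cost=11
11. q=(5,17) nearest=6 d=5 new=(8,14) → add node 11 parent=6 cost=12
12. q=(27,23) nearest=8 d=13 new=(16,18) → add node 12 parent=8 cost=16
13. q=(6,12) nearest=5 d=2 new=(6,12) → add node 13 parent=5 cost=10
14. q=(10,21) nearest=8 d=5 new=(12,18) → add node 14 parent=8 cost=16
15. q=(8,25) nearest=14 d=7 new=(10,20) → add node 15 parent=14 cost=18
16. q=(22,30) nearest=12 d=12 new=(18,20) → add node 16 parent=12 cost=18
17. q=(18,33) nearest=15 d=13 new=(12,22) → add node 17 parent=15 cost=20
18. q=(30,24) nearest=16 d=12 new=(20,22) → add node 18 parent=16 cost=20
19. q=(4,3) nearest=1 d=2 new=(4,3) → add node 19 parent=1 cost=4
20. q=(0,7) nearest=1 d=3 new=(0,6) → add node 20 parent=1 cost=4
21. q=(16,31) nearest=17 d=9 new=(14,24) → add node 21 parent=17 cost=22
22. q=(36,12) nearest=18 d=16 new=(22,20) → add node 22 parent=18 cost=22
23. q=(18,13) nearest=8 d=4 new=(16,14) → add node 23 parent=8 cost=16
24. q=(21,40) nearest=21 d=16 new=(16,26) → blocked by [9,15]×[25,31], reject
25. q=(31,23) nearest=22 d=9 new=(24,22) → add node 24 parent=22 cost=24
26. q=(1,10) nearest=2 d=4 new=(2,8) → add node 25 parent=2 cost=6
27. q=(33,30) nearest=24 d=9 new=(26,24) → add node 26 parent=24 cost=26
28. q=(18,9) nearest=23 d=5 new=(18,12) → add node 27 parent=23 cost=18
29. q=(1,0) nearest=0 d=2 new=(1,0) → add node 28 parent=0 cost=2
30. q=(42,1) nearest=22 d=20 new=(24,18) → add node 29 parent=22 cost=24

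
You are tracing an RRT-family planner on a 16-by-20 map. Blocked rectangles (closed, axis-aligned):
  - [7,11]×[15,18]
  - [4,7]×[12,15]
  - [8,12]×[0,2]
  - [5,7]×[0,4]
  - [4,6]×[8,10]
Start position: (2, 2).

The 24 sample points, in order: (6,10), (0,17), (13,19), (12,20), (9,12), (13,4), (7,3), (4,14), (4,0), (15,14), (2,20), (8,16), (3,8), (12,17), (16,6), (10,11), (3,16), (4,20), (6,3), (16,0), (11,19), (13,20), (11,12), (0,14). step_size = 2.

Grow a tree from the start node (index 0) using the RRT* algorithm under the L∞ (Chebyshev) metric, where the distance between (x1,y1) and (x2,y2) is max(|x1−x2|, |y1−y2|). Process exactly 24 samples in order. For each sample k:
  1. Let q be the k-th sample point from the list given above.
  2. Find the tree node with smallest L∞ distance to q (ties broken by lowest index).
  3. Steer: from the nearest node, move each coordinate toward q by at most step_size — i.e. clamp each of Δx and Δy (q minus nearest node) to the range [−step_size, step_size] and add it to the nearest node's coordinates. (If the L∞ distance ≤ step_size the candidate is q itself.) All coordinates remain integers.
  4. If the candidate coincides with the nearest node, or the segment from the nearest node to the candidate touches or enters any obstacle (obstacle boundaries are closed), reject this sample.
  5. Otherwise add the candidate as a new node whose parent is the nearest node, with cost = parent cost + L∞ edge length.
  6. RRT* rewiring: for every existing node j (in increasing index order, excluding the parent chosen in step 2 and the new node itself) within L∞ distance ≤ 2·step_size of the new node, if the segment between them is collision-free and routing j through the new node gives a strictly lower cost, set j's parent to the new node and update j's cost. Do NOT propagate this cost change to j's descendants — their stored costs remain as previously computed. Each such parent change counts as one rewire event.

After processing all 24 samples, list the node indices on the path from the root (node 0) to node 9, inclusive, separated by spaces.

1. q=(6,10) nearest=0 d=8 new=(4,4) → add node 1 parent=0 cost=2
2. q=(0,17) nearest=1 d=13 new=(2,6) → add node 2 parent=1 cost=4
3. q=(13,19) nearest=2 d=13 new=(4,8) → blocked by [4,6]×[8,10], reject
4. q=(12,20) nearest=2 d=14 new=(4,8) → blocked by [4,6]×[8,10], reject
5. q=(9,12) nearest=2 d=7 new=(4,8) → blocked by [4,6]×[8,10], reject
6. q=(13,4) nearest=1 d=9 new=(6,4) → blocked by [5,7]×[0,4], reject
7. q=(7,3) nearest=1 d=3 new=(6,3) → blocked by [5,7]×[0,4], reject
8. q=(4,14) nearest=2 d=8 new=(4,8) → blocked by [4,6]×[8,10], reject
9. q=(4,0) nearest=0 d=2 new=(4,0) → add node 3 parent=0 cost=2
10. q=(15,14) nearest=1 d=11 new=(6,6) → add node 4 parent=1 cost=4
11. q=(2,20) nearest=2 d=14 new=(2,8) → add node 5 parent=2 cost=6
12. q=(8,16) nearest=5 d=8 new=(4,10) → blocked by [4,6]×[8,10], reject
13. q=(3,8) nearest=5 d=1 new=(3,8) → add node 6 parent=5 cost=7
14. q=(12,17) nearest=6 d=9 new=(5,10) → blocked by [4,6]×[8,10], reject
15. q=(16,6) nearest=4 d=10 new=(8,6) → add node 7 parent=4 cost=6
16. q=(10,11) nearest=4 d=5 new=(8,8) → add node 8 parent=4 cost=6
17. q=(3,16) nearest=5 d=8 new=(3,10) → add node 9 parent=5 cost=8
18. q=(4,20) nearest=9 d=10 new=(4,12) → blocked by [4,7]×[12,15], reject
19. q=(6,3) nearest=1 d=2 new=(6,3) → blocked by [5,7]×[0,4], reject
20. q=(16,0) nearest=7 d=8 new=(10,4) → add node 10 parent=7 cost=8
21. q=(11,19) nearest=9 d=9 new=(5,12) → blocked by [4,7]×[12,15], reject
22. q=(13,20) nearest=9 d=10 new=(5,12) → blocked by [4,7]×[12,15], reject
23. q=(11,12) nearest=8 d=4 new=(10,10) → add node 11 parent=8 cost=8
24. q=(0,14) nearest=9 d=4 new=(1,12) → add node 12 parent=9 cost=10

Path: 0 1 2 5 9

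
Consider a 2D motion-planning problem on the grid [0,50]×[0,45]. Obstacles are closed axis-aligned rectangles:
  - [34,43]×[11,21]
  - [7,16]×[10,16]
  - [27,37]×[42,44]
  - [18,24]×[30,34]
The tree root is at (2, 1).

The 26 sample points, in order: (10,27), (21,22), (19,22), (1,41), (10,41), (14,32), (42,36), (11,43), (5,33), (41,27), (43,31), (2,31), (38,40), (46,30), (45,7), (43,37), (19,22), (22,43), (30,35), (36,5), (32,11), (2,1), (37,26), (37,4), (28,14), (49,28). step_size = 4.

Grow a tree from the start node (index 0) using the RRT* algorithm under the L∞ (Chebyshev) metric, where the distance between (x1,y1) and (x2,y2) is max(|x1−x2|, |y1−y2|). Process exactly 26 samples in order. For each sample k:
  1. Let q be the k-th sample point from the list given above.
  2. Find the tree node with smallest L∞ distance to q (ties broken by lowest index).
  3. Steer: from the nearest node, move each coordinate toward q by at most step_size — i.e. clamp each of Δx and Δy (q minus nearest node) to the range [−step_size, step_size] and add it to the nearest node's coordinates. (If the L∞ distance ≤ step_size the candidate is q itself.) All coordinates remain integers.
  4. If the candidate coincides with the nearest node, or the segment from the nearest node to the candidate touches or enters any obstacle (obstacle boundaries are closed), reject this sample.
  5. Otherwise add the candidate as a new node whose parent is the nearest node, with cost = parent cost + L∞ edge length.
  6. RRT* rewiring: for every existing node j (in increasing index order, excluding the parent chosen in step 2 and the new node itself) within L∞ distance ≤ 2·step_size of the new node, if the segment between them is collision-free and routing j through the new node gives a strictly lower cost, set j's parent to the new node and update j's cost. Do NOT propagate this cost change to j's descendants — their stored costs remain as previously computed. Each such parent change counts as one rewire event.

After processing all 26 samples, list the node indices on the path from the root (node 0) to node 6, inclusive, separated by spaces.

1. q=(10,27) nearest=0 d=26 new=(6,5) → add node 1 parent=0 cost=4
2. q=(21,22) nearest=1 d=17 new=(10,9) → add node 2 parent=1 cost=8
3. q=(19,22) nearest=2 d=13 new=(14,13) → blocked by [7,16]×[10,16], reject
4. q=(1,41) nearest=2 d=32 new=(6,13) → blocked by [7,16]×[10,16], reject
5. q=(10,41) nearest=2 d=32 new=(10,13) → blocked by [7,16]×[10,16], reject
6. q=(14,32) nearest=2 d=23 new=(14,13) → blocked by [7,16]×[10,16], reject
7. q=(42,36) nearest=2 d=32 new=(14,13) → blocked by [7,16]×[10,16], reject
8. q=(11,43) nearest=2 d=34 new=(11,13) → blocked by [7,16]×[10,16], reject
9. q=(5,33) nearest=2 d=24 new=(6,13) → blocked by [7,16]×[10,16], reject
10. q=(41,27) nearest=2 d=31 new=(14,13) → blocked by [7,16]×[10,16], reject
11. q=(43,31) nearest=2 d=33 new=(14,13) → blocked by [7,16]×[10,16], reject
12. q=(2,31) nearest=2 d=22 new=(6,13) → blocked by [7,16]×[10,16], reject
13. q=(38,40) nearest=2 d=31 new=(14,13) → blocked by [7,16]×[10,16], reject
14. q=(46,30) nearest=2 d=36 new=(14,13) → blocked by [7,16]×[10,16], reject
15. q=(45,7) nearest=2 d=35 new=(14,7) → add node 3 parent=2 cost=12
16. q=(43,37) nearest=3 d=30 new=(18,11) → add node 4 parent=3 cost=16
17. q=(19,22) nearest=4 d=11 new=(19,15) → add node 5 parent=4 cost=20
18. q=(22,43) nearest=5 d=28 new=(22,19) → add node 6 parent=5 cost=24
19. q=(30,35) nearest=6 d=16 new=(26,23) → add node 7 parent=6 cost=28
20. q=(36,5) nearest=6 d=14 new=(26,15) → add node 8 parent=6 cost=28
21. q=(32,11) nearest=8 d=6 new=(30,11) → add node 9 parent=8 cost=32
22. q=(2,1) nearest=0 d=0 → coincident, reject
23. q=(37,26) nearest=7 d=11 new=(30,26) → add node 10 parent=7 cost=32
24. q=(37,4) nearest=9 d=7 new=(34,7) → add node 11 parent=9 cost=36
25. q=(28,14) nearest=8 d=2 new=(28,14) → add node 12 parent=8 cost=30
26. q=(49,28) nearest=9 d=19 new=(34,15) → blocked by [34,43]×[11,21], reject

Path: 0 1 2 3 4 5 6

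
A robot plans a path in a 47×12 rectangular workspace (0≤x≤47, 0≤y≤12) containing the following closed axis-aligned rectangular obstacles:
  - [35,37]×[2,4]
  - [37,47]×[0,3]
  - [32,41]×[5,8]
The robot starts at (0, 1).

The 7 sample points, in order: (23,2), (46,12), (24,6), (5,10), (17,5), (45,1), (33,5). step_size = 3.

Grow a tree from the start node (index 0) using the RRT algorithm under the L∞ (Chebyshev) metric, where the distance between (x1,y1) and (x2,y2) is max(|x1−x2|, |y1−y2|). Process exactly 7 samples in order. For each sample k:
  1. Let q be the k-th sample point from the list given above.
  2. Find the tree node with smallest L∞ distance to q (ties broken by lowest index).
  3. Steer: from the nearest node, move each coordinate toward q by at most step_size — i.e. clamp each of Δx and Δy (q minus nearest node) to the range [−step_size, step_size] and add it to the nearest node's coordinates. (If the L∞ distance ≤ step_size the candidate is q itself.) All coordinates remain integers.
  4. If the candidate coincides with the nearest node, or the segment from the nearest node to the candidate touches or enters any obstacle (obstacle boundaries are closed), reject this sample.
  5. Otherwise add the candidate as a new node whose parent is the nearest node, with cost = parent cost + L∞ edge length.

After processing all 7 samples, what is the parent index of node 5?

Parent of node 5: 3

1. q=(23,2) nearest=0 d=23 new=(3,2) → add node 1 parent=0 cost=3
2. q=(46,12) nearest=1 d=43 new=(6,5) → add node 2 parent=1 cost=6
3. q=(24,6) nearest=2 d=18 new=(9,6) → add node 3 parent=2 cost=9
4. q=(5,10) nearest=3 d=4 new=(6,9) → add node 4 parent=3 cost=12
5. q=(17,5) nearest=3 d=8 new=(12,5) → add node 5 parent=3 cost=12
6. q=(45,1) nearest=5 d=33 new=(15,2) → add node 6 parent=5 cost=15
7. q=(33,5) nearest=6 d=18 new=(18,5) → add node 7 parent=6 cost=18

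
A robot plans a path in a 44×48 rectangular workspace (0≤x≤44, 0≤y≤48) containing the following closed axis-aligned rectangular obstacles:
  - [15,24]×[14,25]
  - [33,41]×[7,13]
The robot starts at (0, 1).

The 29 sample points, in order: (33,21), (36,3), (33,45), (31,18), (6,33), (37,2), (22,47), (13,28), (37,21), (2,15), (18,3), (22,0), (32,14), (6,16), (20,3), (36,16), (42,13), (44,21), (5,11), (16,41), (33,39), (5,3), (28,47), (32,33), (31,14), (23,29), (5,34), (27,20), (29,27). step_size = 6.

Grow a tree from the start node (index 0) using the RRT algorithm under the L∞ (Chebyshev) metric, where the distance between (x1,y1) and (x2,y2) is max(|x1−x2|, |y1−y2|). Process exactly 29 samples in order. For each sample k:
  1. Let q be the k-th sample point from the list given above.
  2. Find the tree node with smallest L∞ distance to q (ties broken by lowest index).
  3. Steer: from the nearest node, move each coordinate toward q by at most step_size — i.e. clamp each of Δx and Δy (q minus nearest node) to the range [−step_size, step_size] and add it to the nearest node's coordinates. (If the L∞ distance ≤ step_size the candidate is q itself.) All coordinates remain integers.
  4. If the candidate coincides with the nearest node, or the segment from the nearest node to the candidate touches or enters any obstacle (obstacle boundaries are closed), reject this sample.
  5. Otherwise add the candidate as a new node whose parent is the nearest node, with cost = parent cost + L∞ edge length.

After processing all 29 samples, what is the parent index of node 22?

Parent of node 22: 1

1. q=(33,21) nearest=0 d=33 new=(6,7) → add node 1 parent=0 cost=6
2. q=(36,3) nearest=1 d=30 new=(12,3) → add node 2 parent=1 cost=12
3. q=(33,45) nearest=1 d=38 new=(12,13) → add node 3 parent=1 cost=12
4. q=(31,18) nearest=2 d=19 new=(18,9) → add node 4 parent=2 cost=18
5. q=(6,33) nearest=3 d=20 new=(6,19) → add node 5 parent=3 cost=18
6. q=(37,2) nearest=4 d=19 new=(24,3) → add node 6 parent=4 cost=24
7. q=(22,47) nearest=5 d=28 new=(12,25) → add node 7 parent=5 cost=24
8. q=(13,28) nearest=7 d=3 new=(13,28) → add node 8 parent=7 cost=27
9. q=(37,21) nearest=6 d=18 new=(30,9) → add node 9 parent=6 cost=30
10. q=(2,15) nearest=5 d=4 new=(2,15) → add node 10 parent=5 cost=22
11. q=(18,3) nearest=2 d=6 new=(18,3) → add node 11 parent=2 cost=18
12. q=(22,0) nearest=6 d=3 new=(22,0) → add node 12 parent=6 cost=27
13. q=(32,14) nearest=9 d=5 new=(32,14) → add node 13 parent=9 cost=35
14. q=(6,16) nearest=5 d=3 new=(6,16) → add node 14 parent=5 cost=21
15. q=(20,3) nearest=11 d=2 new=(20,3) → add node 15 parent=11 cost=20
16. q=(36,16) nearest=13 d=4 new=(36,16) → add node 16 parent=13 cost=39
17. q=(42,13) nearest=16 d=6 new=(42,13) → add node 17 parent=16 cost=45
18. q=(44,21) nearest=16 d=8 new=(42,21) → add node 18 parent=16 cost=45
19. q=(5,11) nearest=1 d=4 new=(5,11) → add node 19 parent=1 cost=10
20. q=(16,41) nearest=8 d=13 new=(16,34) → add node 20 parent=8 cost=33
21. q=(33,39) nearest=20 d=17 new=(22,39) → add node 21 parent=20 cost=39
22. q=(5,3) nearest=1 d=4 new=(5,3) → add node 22 parent=1 cost=10
23. q=(28,47) nearest=21 d=8 new=(28,45) → add node 23 parent=21 cost=45
24. q=(32,33) nearest=21 d=10 new=(28,33) → add node 24 parent=21 cost=45
25. q=(31,14) nearest=13 d=1 new=(31,14) → add node 25 parent=13 cost=36
26. q=(23,29) nearest=24 d=5 new=(23,29) → add node 26 parent=24 cost=50
27. q=(5,34) nearest=8 d=8 new=(7,34) → add node 27 parent=8 cost=33
28. q=(27,20) nearest=13 d=6 new=(27,20) → add node 28 parent=13 cost=41
29. q=(29,27) nearest=24 d=6 new=(29,27) → add node 29 parent=24 cost=51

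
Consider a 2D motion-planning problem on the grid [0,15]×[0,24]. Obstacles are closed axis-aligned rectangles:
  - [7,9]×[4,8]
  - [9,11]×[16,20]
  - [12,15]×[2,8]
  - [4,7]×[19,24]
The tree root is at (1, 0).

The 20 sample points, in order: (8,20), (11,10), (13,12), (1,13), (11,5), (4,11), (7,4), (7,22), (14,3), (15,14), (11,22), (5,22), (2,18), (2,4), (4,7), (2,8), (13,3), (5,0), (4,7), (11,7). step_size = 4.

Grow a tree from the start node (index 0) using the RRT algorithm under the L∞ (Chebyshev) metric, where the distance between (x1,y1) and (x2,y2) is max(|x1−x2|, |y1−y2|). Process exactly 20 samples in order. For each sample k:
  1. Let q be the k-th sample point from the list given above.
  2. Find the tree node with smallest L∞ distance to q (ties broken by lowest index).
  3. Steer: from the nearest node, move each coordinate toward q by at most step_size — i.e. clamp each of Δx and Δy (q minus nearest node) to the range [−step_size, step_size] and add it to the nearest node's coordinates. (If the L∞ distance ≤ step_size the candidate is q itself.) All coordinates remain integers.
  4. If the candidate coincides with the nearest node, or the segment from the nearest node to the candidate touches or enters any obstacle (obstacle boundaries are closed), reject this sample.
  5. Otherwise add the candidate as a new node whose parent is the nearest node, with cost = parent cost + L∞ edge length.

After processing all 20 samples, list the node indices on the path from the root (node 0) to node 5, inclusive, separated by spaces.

1. q=(8,20) nearest=0 d=20 new=(5,4) → add node 1 parent=0 cost=4
2. q=(11,10) nearest=1 d=6 new=(9,8) → blocked by [7,9]×[4,8], reject
3. q=(13,12) nearest=1 d=8 new=(9,8) → blocked by [7,9]×[4,8], reject
4. q=(1,13) nearest=1 d=9 new=(1,8) → add node 2 parent=1 cost=8
5. q=(11,5) nearest=1 d=6 new=(9,5) → blocked by [7,9]×[4,8], reject
6. q=(4,11) nearest=2 d=3 new=(4,11) → add node 3 parent=2 cost=11
7. q=(7,4) nearest=1 d=2 new=(7,4) → blocked by [7,9]×[4,8], reject
8. q=(7,22) nearest=3 d=11 new=(7,15) → add node 4 parent=3 cost=15
9. q=(14,3) nearest=1 d=9 new=(9,3) → add node 5 parent=1 cost=8
10. q=(15,14) nearest=4 d=8 new=(11,14) → add node 6 parent=4 cost=19
11. q=(11,22) nearest=4 d=7 new=(11,19) → blocked by [9,11]×[16,20], reject
12. q=(5,22) nearest=4 d=7 new=(5,19) → blocked by [4,7]×[19,24], reject
13. q=(2,18) nearest=4 d=5 new=(3,18) → add node 7 parent=4 cost=19
14. q=(2,4) nearest=1 d=3 new=(2,4) → add node 8 parent=1 cost=7
15. q=(4,7) nearest=1 d=3 new=(4,7) → add node 9 parent=1 cost=7
16. q=(2,8) nearest=2 d=1 new=(2,8) → add node 10 parent=2 cost=9
17. q=(13,3) nearest=5 d=4 new=(13,3) → blocked by [12,15]×[2,8], reject
18. q=(5,0) nearest=0 d=4 new=(5,0) → add node 11 parent=0 cost=4
19. q=(4,7) nearest=9 d=0 → coincident, reject
20. q=(11,7) nearest=5 d=4 new=(11,7) → add node 12 parent=5 cost=12

Path: 0 1 5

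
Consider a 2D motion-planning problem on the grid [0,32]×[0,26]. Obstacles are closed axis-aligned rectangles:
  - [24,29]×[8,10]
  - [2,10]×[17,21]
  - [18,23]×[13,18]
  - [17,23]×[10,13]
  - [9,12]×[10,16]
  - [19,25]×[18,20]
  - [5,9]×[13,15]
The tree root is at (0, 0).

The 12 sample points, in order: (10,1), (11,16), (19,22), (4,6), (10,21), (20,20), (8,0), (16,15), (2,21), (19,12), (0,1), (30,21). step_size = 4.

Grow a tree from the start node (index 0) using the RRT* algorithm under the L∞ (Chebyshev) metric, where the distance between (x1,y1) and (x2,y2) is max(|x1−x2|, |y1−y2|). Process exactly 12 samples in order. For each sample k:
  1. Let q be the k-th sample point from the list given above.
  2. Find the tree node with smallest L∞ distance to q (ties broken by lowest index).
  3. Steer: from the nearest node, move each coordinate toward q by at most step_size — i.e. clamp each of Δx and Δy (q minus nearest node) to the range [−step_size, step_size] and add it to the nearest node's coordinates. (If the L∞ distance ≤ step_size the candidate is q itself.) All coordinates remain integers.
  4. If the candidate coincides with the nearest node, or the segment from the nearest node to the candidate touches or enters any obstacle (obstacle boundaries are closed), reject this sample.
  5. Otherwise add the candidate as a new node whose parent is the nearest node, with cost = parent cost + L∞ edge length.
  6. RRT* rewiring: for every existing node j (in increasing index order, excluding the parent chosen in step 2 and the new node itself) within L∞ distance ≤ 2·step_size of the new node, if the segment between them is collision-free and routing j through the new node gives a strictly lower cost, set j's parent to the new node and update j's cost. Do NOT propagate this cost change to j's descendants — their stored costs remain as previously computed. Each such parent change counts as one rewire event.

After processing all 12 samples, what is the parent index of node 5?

Parent of node 5: 3

1. q=(10,1) nearest=0 d=10 new=(4,1) → add node 1 parent=0 cost=4
2. q=(11,16) nearest=1 d=15 new=(8,5) → add node 2 parent=1 cost=8
3. q=(19,22) nearest=2 d=17 new=(12,9) → add node 3 parent=2 cost=12
4. q=(4,6) nearest=2 d=4 new=(4,6) → add node 4 parent=2 cost=12
5. q=(10,21) nearest=3 d=12 new=(10,13) → blocked by [9,12]×[10,16], reject
6. q=(20,20) nearest=3 d=11 new=(16,13) → add node 5 parent=3 cost=16
7. q=(8,0) nearest=1 d=4 new=(8,0) → add node 6 parent=1 cost=8
8. q=(16,15) nearest=5 d=2 new=(16,15) → add node 7 parent=5 cost=18
9. q=(2,21) nearest=3 d=12 new=(8,13) → blocked by [9,12]×[10,16], reject
10. q=(19,12) nearest=5 d=3 new=(19,12) → blocked by [17,23]×[10,13], reject
11. q=(0,1) nearest=0 d=1 new=(0,1) → add node 8 parent=0 cost=1; rewire 4→8 (6<12)
12. q=(30,21) nearest=5 d=14 new=(20,17) → blocked by [18,23]×[13,18], reject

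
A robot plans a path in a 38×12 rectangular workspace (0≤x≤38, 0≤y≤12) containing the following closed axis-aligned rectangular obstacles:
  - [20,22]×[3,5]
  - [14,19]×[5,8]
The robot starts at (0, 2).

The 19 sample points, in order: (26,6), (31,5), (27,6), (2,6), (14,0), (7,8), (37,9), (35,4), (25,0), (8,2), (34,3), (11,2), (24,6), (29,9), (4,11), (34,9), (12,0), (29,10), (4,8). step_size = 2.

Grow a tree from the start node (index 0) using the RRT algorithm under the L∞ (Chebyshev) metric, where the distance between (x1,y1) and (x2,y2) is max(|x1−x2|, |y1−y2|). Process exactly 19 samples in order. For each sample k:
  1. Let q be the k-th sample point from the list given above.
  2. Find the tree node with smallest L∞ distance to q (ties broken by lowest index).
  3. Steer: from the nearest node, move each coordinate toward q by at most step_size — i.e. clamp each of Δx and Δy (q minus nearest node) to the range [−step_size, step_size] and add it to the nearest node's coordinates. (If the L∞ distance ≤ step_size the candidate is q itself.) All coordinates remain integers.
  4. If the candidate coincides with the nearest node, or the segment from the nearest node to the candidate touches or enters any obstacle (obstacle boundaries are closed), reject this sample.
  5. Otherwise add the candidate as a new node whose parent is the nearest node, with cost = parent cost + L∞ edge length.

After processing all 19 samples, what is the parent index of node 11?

Parent of node 11: 9

1. q=(26,6) nearest=0 d=26 new=(2,4) → add node 1 parent=0 cost=2
2. q=(31,5) nearest=1 d=29 new=(4,5) → add node 2 parent=1 cost=4
3. q=(27,6) nearest=2 d=23 new=(6,6) → add node 3 parent=2 cost=6
4. q=(2,6) nearest=1 d=2 new=(2,6) → add node 4 parent=1 cost=4
5. q=(14,0) nearest=3 d=8 new=(8,4) → add node 5 parent=3 cost=8
6. q=(7,8) nearest=3 d=2 new=(7,8) → add node 6 parent=3 cost=8
7. q=(37,9) nearest=5 d=29 new=(10,6) → add node 7 parent=5 cost=10
8. q=(35,4) nearest=7 d=25 new=(12,4) → add node 8 parent=7 cost=12
9. q=(25,0) nearest=8 d=13 new=(14,2) → add node 9 parent=8 cost=14
10. q=(8,2) nearest=5 d=2 new=(8,2) → add node 10 parent=5 cost=10
11. q=(34,3) nearest=9 d=20 new=(16,3) → add node 11 parent=9 cost=16
12. q=(11,2) nearest=8 d=2 new=(11,2) → add node 12 parent=8 cost=14
13. q=(24,6) nearest=11 d=8 new=(18,5) → blocked by [14,19]×[5,8], reject
14. q=(29,9) nearest=11 d=13 new=(18,5) → blocked by [14,19]×[5,8], reject
15. q=(4,11) nearest=6 d=3 new=(5,10) → add node 13 parent=6 cost=10
16. q=(34,9) nearest=11 d=18 new=(18,5) → blocked by [14,19]×[5,8], reject
17. q=(12,0) nearest=9 d=2 new=(12,0) → add node 14 parent=9 cost=16
18. q=(29,10) nearest=11 d=13 new=(18,5) → blocked by [14,19]×[5,8], reject
19. q=(4,8) nearest=3 d=2 new=(4,8) → add node 15 parent=3 cost=8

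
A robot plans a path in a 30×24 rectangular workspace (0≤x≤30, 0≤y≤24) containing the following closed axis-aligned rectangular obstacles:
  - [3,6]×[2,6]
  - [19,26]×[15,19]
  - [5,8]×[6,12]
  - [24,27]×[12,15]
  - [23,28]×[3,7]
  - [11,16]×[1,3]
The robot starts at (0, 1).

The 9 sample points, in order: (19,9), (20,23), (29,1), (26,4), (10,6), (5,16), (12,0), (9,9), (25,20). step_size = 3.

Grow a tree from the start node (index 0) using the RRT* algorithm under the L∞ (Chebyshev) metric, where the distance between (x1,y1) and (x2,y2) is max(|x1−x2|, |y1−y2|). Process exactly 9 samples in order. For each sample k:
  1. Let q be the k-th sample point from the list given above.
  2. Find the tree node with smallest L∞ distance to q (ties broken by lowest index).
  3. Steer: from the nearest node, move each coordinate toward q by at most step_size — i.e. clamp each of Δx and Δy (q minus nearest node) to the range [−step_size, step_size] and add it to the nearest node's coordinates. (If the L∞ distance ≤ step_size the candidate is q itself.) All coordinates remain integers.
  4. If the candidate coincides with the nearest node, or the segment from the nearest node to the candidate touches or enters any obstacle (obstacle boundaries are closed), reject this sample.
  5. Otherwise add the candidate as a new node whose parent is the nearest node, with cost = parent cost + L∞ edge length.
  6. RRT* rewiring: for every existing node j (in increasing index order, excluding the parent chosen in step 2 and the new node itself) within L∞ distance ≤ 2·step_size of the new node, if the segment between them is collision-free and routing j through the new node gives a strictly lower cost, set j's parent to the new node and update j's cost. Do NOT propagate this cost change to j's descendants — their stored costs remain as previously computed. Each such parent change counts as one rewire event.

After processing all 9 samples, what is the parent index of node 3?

Parent of node 3: 2

1. q=(19,9) nearest=0 d=19 new=(3,4) → blocked by [3,6]×[2,6], reject
2. q=(20,23) nearest=0 d=22 new=(3,4) → blocked by [3,6]×[2,6], reject
3. q=(29,1) nearest=0 d=29 new=(3,1) → add node 1 parent=0 cost=3
4. q=(26,4) nearest=1 d=23 new=(6,4) → blocked by [3,6]×[2,6], reject
5. q=(10,6) nearest=1 d=7 new=(6,4) → blocked by [3,6]×[2,6], reject
6. q=(5,16) nearest=0 d=15 new=(3,4) → blocked by [3,6]×[2,6], reject
7. q=(12,0) nearest=1 d=9 new=(6,0) → add node 2 parent=1 cost=6
8. q=(9,9) nearest=1 d=8 new=(6,4) → blocked by [3,6]×[2,6], reject
9. q=(25,20) nearest=2 d=20 new=(9,3) → add node 3 parent=2 cost=9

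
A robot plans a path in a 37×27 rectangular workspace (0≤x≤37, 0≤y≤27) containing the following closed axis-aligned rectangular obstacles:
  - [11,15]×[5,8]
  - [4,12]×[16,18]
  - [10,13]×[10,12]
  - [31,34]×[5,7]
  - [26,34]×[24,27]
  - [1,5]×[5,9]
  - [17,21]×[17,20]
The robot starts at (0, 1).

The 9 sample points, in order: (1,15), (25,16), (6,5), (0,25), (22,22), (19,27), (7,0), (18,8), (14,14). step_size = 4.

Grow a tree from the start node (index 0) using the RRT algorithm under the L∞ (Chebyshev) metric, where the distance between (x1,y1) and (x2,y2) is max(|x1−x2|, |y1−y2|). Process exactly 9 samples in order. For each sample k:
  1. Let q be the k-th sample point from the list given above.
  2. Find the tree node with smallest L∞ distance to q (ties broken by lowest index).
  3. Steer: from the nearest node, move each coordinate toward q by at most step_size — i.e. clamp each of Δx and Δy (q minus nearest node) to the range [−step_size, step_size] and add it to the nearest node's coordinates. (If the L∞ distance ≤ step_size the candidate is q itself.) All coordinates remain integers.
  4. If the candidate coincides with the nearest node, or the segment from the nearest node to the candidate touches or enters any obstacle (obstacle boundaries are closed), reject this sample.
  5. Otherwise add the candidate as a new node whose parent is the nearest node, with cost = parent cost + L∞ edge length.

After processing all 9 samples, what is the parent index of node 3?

1. q=(1,15) nearest=0 d=14 new=(1,5) → blocked by [1,5]×[5,9], reject
2. q=(25,16) nearest=0 d=25 new=(4,5) → blocked by [1,5]×[5,9], reject
3. q=(6,5) nearest=0 d=6 new=(4,5) → blocked by [1,5]×[5,9], reject
4. q=(0,25) nearest=0 d=24 new=(0,5) → add node 1 parent=0 cost=4
5. q=(22,22) nearest=0 d=22 new=(4,5) → blocked by [1,5]×[5,9], reject
6. q=(19,27) nearest=1 d=22 new=(4,9) → blocked by [1,5]×[5,9], reject
7. q=(7,0) nearest=0 d=7 new=(4,0) → add node 2 parent=0 cost=4
8. q=(18,8) nearest=2 d=14 new=(8,4) → add node 3 parent=2 cost=8
9. q=(14,14) nearest=3 d=10 new=(12,8) → blocked by [11,15]×[5,8], reject

Parent of node 3: 2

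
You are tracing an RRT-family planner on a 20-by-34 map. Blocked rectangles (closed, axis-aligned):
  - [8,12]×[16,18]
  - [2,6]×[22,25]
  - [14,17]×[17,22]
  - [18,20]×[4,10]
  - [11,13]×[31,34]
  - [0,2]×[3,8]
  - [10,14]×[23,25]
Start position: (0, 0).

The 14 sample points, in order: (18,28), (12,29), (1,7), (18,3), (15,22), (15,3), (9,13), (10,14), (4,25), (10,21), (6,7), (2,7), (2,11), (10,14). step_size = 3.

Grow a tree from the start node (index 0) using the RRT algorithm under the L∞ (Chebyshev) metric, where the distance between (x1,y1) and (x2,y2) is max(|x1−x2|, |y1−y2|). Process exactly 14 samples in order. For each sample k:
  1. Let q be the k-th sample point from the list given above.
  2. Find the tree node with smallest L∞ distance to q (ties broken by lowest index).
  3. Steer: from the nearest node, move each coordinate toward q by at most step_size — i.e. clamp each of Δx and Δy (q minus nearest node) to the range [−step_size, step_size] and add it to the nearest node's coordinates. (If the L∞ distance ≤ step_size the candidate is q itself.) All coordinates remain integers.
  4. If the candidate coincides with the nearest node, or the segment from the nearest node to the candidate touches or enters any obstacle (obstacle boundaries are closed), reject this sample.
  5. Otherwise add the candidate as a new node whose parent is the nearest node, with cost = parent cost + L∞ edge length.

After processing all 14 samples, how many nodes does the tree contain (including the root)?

1. q=(18,28) nearest=0 d=28 new=(3,3) → add node 1 parent=0 cost=3
2. q=(12,29) nearest=1 d=26 new=(6,6) → add node 2 parent=1 cost=6
3. q=(1,7) nearest=1 d=4 new=(1,6) → blocked by [0,2]×[3,8], reject
4. q=(18,3) nearest=2 d=12 new=(9,3) → add node 3 parent=2 cost=9
5. q=(15,22) nearest=2 d=16 new=(9,9) → add node 4 parent=2 cost=9
6. q=(15,3) nearest=3 d=6 new=(12,3) → add node 5 parent=3 cost=12
7. q=(9,13) nearest=4 d=4 new=(9,12) → add node 6 parent=4 cost=12
8. q=(10,14) nearest=6 d=2 new=(10,14) → add node 7 parent=6 cost=14
9. q=(4,25) nearest=7 d=11 new=(7,17) → blocked by [8,12]×[16,18], reject
10. q=(10,21) nearest=7 d=7 new=(10,17) → blocked by [8,12]×[16,18], reject
11. q=(6,7) nearest=2 d=1 new=(6,7) → add node 8 parent=2 cost=7
12. q=(2,7) nearest=1 d=4 new=(2,6) → blocked by [0,2]×[3,8], reject
13. q=(2,11) nearest=8 d=4 new=(3,10) → add node 9 parent=8 cost=10
14. q=(10,14) nearest=7 d=0 → coincident, reject

Node count: 10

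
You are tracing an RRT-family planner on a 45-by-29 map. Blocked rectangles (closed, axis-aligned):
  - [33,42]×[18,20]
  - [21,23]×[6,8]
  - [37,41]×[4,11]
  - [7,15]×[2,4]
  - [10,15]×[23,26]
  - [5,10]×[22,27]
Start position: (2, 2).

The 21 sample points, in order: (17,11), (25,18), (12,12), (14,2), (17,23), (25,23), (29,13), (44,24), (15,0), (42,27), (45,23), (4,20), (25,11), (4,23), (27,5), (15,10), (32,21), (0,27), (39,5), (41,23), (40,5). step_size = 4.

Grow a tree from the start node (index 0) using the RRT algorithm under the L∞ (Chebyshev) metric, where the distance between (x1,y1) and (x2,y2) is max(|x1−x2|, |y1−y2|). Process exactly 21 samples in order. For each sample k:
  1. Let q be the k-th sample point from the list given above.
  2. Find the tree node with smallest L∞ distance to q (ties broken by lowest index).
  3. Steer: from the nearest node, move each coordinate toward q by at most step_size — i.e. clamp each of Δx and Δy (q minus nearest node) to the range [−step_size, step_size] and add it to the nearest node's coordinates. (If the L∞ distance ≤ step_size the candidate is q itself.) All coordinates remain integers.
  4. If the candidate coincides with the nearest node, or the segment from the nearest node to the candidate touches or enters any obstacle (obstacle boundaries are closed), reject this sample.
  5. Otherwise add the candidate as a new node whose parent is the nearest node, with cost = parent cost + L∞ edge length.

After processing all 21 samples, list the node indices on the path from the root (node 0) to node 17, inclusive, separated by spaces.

Path: 0 1 2 3 4 5 6 11 13 17

1. q=(17,11) nearest=0 d=15 new=(6,6) → add node 1 parent=0 cost=4
2. q=(25,18) nearest=1 d=19 new=(10,10) → add node 2 parent=1 cost=8
3. q=(12,12) nearest=2 d=2 new=(12,12) → add node 3 parent=2 cost=10
4. q=(14,2) nearest=1 d=8 new=(10,2) → blocked by [7,15]×[2,4], reject
5. q=(17,23) nearest=3 d=11 new=(16,16) → add node 4 parent=3 cost=14
6. q=(25,23) nearest=4 d=9 new=(20,20) → add node 5 parent=4 cost=18
7. q=(29,13) nearest=5 d=9 new=(24,16) → add node 6 parent=5 cost=22
8. q=(44,24) nearest=6 d=20 new=(28,20) → add node 7 parent=6 cost=26
9. q=(15,0) nearest=1 d=9 new=(10,2) → blocked by [7,15]×[2,4], reject
10. q=(42,27) nearest=7 d=14 new=(32,24) → add node 8 parent=7 cost=30
11. q=(45,23) nearest=8 d=13 new=(36,23) → add node 9 parent=8 cost=34
12. q=(4,20) nearest=3 d=8 new=(8,16) → add node 10 parent=3 cost=14
13. q=(25,11) nearest=6 d=5 new=(25,12) → add node 11 parent=6 cost=26
14. q=(4,23) nearest=10 d=7 new=(4,20) → add node 12 parent=10 cost=18
15. q=(27,5) nearest=11 d=7 new=(27,8) → add node 13 parent=11 cost=30
16. q=(15,10) nearest=3 d=3 new=(15,10) → add node 14 parent=3 cost=13
17. q=(32,21) nearest=8 d=3 new=(32,21) → add node 15 parent=8 cost=33
18. q=(0,27) nearest=12 d=7 new=(0,24) → add node 16 parent=12 cost=22
19. q=(39,5) nearest=13 d=12 new=(31,5) → add node 17 parent=13 cost=34
20. q=(41,23) nearest=9 d=5 new=(40,23) → add node 18 parent=9 cost=38
21. q=(40,5) nearest=17 d=9 new=(35,5) → add node 19 parent=17 cost=38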